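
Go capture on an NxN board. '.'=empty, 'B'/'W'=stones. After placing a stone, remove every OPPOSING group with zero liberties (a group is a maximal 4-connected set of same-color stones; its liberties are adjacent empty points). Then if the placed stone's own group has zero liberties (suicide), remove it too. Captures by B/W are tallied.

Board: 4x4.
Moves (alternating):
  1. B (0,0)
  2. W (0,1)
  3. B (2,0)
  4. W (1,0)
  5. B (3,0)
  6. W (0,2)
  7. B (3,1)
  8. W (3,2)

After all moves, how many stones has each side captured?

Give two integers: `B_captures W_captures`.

Answer: 0 1

Derivation:
Move 1: B@(0,0) -> caps B=0 W=0
Move 2: W@(0,1) -> caps B=0 W=0
Move 3: B@(2,0) -> caps B=0 W=0
Move 4: W@(1,0) -> caps B=0 W=1
Move 5: B@(3,0) -> caps B=0 W=1
Move 6: W@(0,2) -> caps B=0 W=1
Move 7: B@(3,1) -> caps B=0 W=1
Move 8: W@(3,2) -> caps B=0 W=1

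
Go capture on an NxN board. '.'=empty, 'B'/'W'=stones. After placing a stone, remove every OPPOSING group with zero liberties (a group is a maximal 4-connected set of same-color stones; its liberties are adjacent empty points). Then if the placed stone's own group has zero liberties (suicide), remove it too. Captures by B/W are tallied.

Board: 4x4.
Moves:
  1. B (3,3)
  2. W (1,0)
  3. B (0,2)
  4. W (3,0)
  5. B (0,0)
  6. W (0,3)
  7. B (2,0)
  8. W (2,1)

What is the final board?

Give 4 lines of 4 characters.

Answer: B.BW
W...
.W..
W..B

Derivation:
Move 1: B@(3,3) -> caps B=0 W=0
Move 2: W@(1,0) -> caps B=0 W=0
Move 3: B@(0,2) -> caps B=0 W=0
Move 4: W@(3,0) -> caps B=0 W=0
Move 5: B@(0,0) -> caps B=0 W=0
Move 6: W@(0,3) -> caps B=0 W=0
Move 7: B@(2,0) -> caps B=0 W=0
Move 8: W@(2,1) -> caps B=0 W=1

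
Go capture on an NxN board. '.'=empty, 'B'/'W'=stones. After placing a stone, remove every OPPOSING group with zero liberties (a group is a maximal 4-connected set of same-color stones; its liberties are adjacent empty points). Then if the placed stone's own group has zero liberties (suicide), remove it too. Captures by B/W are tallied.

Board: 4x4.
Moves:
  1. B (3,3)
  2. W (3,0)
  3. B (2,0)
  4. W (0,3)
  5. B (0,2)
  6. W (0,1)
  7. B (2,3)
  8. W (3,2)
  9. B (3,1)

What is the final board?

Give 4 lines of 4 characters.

Move 1: B@(3,3) -> caps B=0 W=0
Move 2: W@(3,0) -> caps B=0 W=0
Move 3: B@(2,0) -> caps B=0 W=0
Move 4: W@(0,3) -> caps B=0 W=0
Move 5: B@(0,2) -> caps B=0 W=0
Move 6: W@(0,1) -> caps B=0 W=0
Move 7: B@(2,3) -> caps B=0 W=0
Move 8: W@(3,2) -> caps B=0 W=0
Move 9: B@(3,1) -> caps B=1 W=0

Answer: .WBW
....
B..B
.BWB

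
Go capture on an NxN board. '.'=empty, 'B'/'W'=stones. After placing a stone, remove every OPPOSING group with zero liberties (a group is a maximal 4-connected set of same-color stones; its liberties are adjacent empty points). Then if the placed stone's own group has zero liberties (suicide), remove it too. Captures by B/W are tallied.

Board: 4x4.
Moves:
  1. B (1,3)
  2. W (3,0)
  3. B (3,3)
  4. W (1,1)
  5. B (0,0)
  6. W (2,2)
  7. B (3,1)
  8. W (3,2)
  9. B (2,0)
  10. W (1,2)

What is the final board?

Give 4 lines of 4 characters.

Move 1: B@(1,3) -> caps B=0 W=0
Move 2: W@(3,0) -> caps B=0 W=0
Move 3: B@(3,3) -> caps B=0 W=0
Move 4: W@(1,1) -> caps B=0 W=0
Move 5: B@(0,0) -> caps B=0 W=0
Move 6: W@(2,2) -> caps B=0 W=0
Move 7: B@(3,1) -> caps B=0 W=0
Move 8: W@(3,2) -> caps B=0 W=0
Move 9: B@(2,0) -> caps B=1 W=0
Move 10: W@(1,2) -> caps B=1 W=0

Answer: B...
.WWB
B.W.
.BWB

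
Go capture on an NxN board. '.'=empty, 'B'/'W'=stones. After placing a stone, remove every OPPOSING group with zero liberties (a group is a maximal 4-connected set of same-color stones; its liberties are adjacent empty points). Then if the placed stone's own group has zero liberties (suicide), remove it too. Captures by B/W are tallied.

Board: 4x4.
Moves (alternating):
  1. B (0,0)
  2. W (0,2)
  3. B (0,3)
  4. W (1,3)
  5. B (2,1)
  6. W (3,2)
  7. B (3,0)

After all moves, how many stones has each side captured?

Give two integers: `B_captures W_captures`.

Answer: 0 1

Derivation:
Move 1: B@(0,0) -> caps B=0 W=0
Move 2: W@(0,2) -> caps B=0 W=0
Move 3: B@(0,3) -> caps B=0 W=0
Move 4: W@(1,3) -> caps B=0 W=1
Move 5: B@(2,1) -> caps B=0 W=1
Move 6: W@(3,2) -> caps B=0 W=1
Move 7: B@(3,0) -> caps B=0 W=1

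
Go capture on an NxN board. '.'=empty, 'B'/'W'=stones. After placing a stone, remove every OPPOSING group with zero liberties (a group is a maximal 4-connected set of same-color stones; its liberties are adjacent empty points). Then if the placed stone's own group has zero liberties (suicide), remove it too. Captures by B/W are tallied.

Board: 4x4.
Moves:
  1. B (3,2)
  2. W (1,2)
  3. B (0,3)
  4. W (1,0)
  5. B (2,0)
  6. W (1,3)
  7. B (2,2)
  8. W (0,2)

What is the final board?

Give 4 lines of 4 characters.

Move 1: B@(3,2) -> caps B=0 W=0
Move 2: W@(1,2) -> caps B=0 W=0
Move 3: B@(0,3) -> caps B=0 W=0
Move 4: W@(1,0) -> caps B=0 W=0
Move 5: B@(2,0) -> caps B=0 W=0
Move 6: W@(1,3) -> caps B=0 W=0
Move 7: B@(2,2) -> caps B=0 W=0
Move 8: W@(0,2) -> caps B=0 W=1

Answer: ..W.
W.WW
B.B.
..B.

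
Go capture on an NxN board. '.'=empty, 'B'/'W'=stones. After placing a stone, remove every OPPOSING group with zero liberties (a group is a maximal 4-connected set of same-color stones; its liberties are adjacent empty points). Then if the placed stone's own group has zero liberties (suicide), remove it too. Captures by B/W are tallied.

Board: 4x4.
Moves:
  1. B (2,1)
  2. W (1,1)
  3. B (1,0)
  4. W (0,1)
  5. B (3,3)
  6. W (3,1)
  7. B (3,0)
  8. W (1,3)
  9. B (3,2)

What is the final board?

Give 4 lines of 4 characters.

Answer: .W..
BW.W
.B..
B.BB

Derivation:
Move 1: B@(2,1) -> caps B=0 W=0
Move 2: W@(1,1) -> caps B=0 W=0
Move 3: B@(1,0) -> caps B=0 W=0
Move 4: W@(0,1) -> caps B=0 W=0
Move 5: B@(3,3) -> caps B=0 W=0
Move 6: W@(3,1) -> caps B=0 W=0
Move 7: B@(3,0) -> caps B=0 W=0
Move 8: W@(1,3) -> caps B=0 W=0
Move 9: B@(3,2) -> caps B=1 W=0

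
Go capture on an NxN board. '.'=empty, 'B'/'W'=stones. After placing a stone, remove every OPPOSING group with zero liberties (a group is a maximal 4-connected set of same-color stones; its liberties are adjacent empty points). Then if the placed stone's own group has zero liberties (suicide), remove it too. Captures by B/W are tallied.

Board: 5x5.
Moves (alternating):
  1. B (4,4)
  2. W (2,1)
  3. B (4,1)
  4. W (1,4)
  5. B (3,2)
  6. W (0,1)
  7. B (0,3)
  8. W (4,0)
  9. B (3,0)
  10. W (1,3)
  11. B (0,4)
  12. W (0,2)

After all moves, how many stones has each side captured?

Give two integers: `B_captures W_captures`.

Answer: 1 2

Derivation:
Move 1: B@(4,4) -> caps B=0 W=0
Move 2: W@(2,1) -> caps B=0 W=0
Move 3: B@(4,1) -> caps B=0 W=0
Move 4: W@(1,4) -> caps B=0 W=0
Move 5: B@(3,2) -> caps B=0 W=0
Move 6: W@(0,1) -> caps B=0 W=0
Move 7: B@(0,3) -> caps B=0 W=0
Move 8: W@(4,0) -> caps B=0 W=0
Move 9: B@(3,0) -> caps B=1 W=0
Move 10: W@(1,3) -> caps B=1 W=0
Move 11: B@(0,4) -> caps B=1 W=0
Move 12: W@(0,2) -> caps B=1 W=2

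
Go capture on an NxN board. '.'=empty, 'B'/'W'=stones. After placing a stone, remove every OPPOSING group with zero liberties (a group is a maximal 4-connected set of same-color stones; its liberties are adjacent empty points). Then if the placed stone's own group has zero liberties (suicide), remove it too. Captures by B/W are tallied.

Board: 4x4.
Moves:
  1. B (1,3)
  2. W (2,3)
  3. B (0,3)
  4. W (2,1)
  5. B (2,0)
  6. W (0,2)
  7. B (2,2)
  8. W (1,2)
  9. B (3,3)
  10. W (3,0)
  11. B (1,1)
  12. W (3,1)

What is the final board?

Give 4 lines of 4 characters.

Move 1: B@(1,3) -> caps B=0 W=0
Move 2: W@(2,3) -> caps B=0 W=0
Move 3: B@(0,3) -> caps B=0 W=0
Move 4: W@(2,1) -> caps B=0 W=0
Move 5: B@(2,0) -> caps B=0 W=0
Move 6: W@(0,2) -> caps B=0 W=0
Move 7: B@(2,2) -> caps B=0 W=0
Move 8: W@(1,2) -> caps B=0 W=2
Move 9: B@(3,3) -> caps B=0 W=2
Move 10: W@(3,0) -> caps B=0 W=2
Move 11: B@(1,1) -> caps B=0 W=2
Move 12: W@(3,1) -> caps B=0 W=2

Answer: ..W.
.BW.
BWBW
WW.B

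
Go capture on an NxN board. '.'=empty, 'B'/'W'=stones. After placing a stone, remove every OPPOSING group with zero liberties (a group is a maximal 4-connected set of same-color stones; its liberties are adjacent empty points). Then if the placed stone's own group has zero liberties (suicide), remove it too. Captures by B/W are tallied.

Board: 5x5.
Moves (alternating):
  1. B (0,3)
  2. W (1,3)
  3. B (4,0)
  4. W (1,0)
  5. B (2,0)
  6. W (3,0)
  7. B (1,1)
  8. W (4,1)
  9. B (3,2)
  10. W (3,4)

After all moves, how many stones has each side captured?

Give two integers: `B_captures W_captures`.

Move 1: B@(0,3) -> caps B=0 W=0
Move 2: W@(1,3) -> caps B=0 W=0
Move 3: B@(4,0) -> caps B=0 W=0
Move 4: W@(1,0) -> caps B=0 W=0
Move 5: B@(2,0) -> caps B=0 W=0
Move 6: W@(3,0) -> caps B=0 W=0
Move 7: B@(1,1) -> caps B=0 W=0
Move 8: W@(4,1) -> caps B=0 W=1
Move 9: B@(3,2) -> caps B=0 W=1
Move 10: W@(3,4) -> caps B=0 W=1

Answer: 0 1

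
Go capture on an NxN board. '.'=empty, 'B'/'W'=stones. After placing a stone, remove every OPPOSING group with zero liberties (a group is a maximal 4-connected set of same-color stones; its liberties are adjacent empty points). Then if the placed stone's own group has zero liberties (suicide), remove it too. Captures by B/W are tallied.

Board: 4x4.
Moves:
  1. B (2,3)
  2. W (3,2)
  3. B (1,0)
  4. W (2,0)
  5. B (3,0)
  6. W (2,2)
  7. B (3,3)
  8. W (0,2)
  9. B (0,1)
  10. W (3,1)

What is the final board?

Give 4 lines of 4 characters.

Answer: .BW.
B...
W.WB
.WWB

Derivation:
Move 1: B@(2,3) -> caps B=0 W=0
Move 2: W@(3,2) -> caps B=0 W=0
Move 3: B@(1,0) -> caps B=0 W=0
Move 4: W@(2,0) -> caps B=0 W=0
Move 5: B@(3,0) -> caps B=0 W=0
Move 6: W@(2,2) -> caps B=0 W=0
Move 7: B@(3,3) -> caps B=0 W=0
Move 8: W@(0,2) -> caps B=0 W=0
Move 9: B@(0,1) -> caps B=0 W=0
Move 10: W@(3,1) -> caps B=0 W=1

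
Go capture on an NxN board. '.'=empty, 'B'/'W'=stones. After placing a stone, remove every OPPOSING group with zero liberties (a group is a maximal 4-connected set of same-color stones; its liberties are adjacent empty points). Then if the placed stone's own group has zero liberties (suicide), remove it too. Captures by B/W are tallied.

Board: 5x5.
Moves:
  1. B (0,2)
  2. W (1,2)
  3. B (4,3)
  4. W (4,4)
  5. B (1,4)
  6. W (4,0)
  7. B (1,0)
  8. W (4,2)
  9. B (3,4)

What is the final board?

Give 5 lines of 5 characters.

Answer: ..B..
B.W.B
.....
....B
W.WB.

Derivation:
Move 1: B@(0,2) -> caps B=0 W=0
Move 2: W@(1,2) -> caps B=0 W=0
Move 3: B@(4,3) -> caps B=0 W=0
Move 4: W@(4,4) -> caps B=0 W=0
Move 5: B@(1,4) -> caps B=0 W=0
Move 6: W@(4,0) -> caps B=0 W=0
Move 7: B@(1,0) -> caps B=0 W=0
Move 8: W@(4,2) -> caps B=0 W=0
Move 9: B@(3,4) -> caps B=1 W=0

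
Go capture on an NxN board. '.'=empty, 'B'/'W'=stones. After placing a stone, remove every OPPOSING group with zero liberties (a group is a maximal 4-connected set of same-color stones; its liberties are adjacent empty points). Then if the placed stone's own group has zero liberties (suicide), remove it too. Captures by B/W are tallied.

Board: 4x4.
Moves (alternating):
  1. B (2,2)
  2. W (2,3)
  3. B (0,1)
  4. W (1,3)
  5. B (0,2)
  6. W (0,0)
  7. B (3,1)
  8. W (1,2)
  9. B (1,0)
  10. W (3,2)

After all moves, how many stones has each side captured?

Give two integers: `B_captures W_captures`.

Answer: 1 0

Derivation:
Move 1: B@(2,2) -> caps B=0 W=0
Move 2: W@(2,3) -> caps B=0 W=0
Move 3: B@(0,1) -> caps B=0 W=0
Move 4: W@(1,3) -> caps B=0 W=0
Move 5: B@(0,2) -> caps B=0 W=0
Move 6: W@(0,0) -> caps B=0 W=0
Move 7: B@(3,1) -> caps B=0 W=0
Move 8: W@(1,2) -> caps B=0 W=0
Move 9: B@(1,0) -> caps B=1 W=0
Move 10: W@(3,2) -> caps B=1 W=0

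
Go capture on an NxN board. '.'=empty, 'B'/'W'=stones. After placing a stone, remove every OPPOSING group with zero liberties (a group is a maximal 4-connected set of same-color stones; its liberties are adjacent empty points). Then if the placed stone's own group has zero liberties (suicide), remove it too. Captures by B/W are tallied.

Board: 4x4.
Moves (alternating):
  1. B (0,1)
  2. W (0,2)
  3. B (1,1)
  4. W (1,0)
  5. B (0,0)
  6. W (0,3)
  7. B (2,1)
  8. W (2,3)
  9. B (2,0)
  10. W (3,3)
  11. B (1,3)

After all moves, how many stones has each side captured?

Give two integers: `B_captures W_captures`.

Answer: 1 0

Derivation:
Move 1: B@(0,1) -> caps B=0 W=0
Move 2: W@(0,2) -> caps B=0 W=0
Move 3: B@(1,1) -> caps B=0 W=0
Move 4: W@(1,0) -> caps B=0 W=0
Move 5: B@(0,0) -> caps B=0 W=0
Move 6: W@(0,3) -> caps B=0 W=0
Move 7: B@(2,1) -> caps B=0 W=0
Move 8: W@(2,3) -> caps B=0 W=0
Move 9: B@(2,0) -> caps B=1 W=0
Move 10: W@(3,3) -> caps B=1 W=0
Move 11: B@(1,3) -> caps B=1 W=0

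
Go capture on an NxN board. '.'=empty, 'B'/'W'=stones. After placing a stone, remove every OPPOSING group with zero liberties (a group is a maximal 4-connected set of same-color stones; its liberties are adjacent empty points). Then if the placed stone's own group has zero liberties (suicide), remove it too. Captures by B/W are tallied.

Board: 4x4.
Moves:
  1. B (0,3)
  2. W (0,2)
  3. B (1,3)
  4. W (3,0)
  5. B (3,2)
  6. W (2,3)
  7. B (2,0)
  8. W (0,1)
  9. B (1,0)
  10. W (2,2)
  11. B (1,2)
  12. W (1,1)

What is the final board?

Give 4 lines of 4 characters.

Answer: .WW.
BW..
B.WW
W.B.

Derivation:
Move 1: B@(0,3) -> caps B=0 W=0
Move 2: W@(0,2) -> caps B=0 W=0
Move 3: B@(1,3) -> caps B=0 W=0
Move 4: W@(3,0) -> caps B=0 W=0
Move 5: B@(3,2) -> caps B=0 W=0
Move 6: W@(2,3) -> caps B=0 W=0
Move 7: B@(2,0) -> caps B=0 W=0
Move 8: W@(0,1) -> caps B=0 W=0
Move 9: B@(1,0) -> caps B=0 W=0
Move 10: W@(2,2) -> caps B=0 W=0
Move 11: B@(1,2) -> caps B=0 W=0
Move 12: W@(1,1) -> caps B=0 W=3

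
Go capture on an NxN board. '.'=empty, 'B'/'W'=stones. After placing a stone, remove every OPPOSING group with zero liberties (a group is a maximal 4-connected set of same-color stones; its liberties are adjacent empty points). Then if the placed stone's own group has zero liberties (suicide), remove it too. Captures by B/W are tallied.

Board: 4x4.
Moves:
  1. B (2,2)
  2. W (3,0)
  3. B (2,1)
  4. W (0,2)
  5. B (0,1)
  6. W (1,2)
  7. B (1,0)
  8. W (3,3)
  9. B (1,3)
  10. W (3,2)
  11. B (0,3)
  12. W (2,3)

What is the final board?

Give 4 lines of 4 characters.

Answer: .BW.
B.W.
.BBW
W.WW

Derivation:
Move 1: B@(2,2) -> caps B=0 W=0
Move 2: W@(3,0) -> caps B=0 W=0
Move 3: B@(2,1) -> caps B=0 W=0
Move 4: W@(0,2) -> caps B=0 W=0
Move 5: B@(0,1) -> caps B=0 W=0
Move 6: W@(1,2) -> caps B=0 W=0
Move 7: B@(1,0) -> caps B=0 W=0
Move 8: W@(3,3) -> caps B=0 W=0
Move 9: B@(1,3) -> caps B=0 W=0
Move 10: W@(3,2) -> caps B=0 W=0
Move 11: B@(0,3) -> caps B=0 W=0
Move 12: W@(2,3) -> caps B=0 W=2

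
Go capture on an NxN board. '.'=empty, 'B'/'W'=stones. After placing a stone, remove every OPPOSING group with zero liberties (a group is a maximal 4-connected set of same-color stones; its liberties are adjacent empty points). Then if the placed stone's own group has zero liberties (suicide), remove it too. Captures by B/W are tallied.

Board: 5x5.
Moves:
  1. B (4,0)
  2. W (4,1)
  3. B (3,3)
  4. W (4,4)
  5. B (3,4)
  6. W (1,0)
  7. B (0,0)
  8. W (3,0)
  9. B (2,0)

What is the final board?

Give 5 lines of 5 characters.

Answer: B....
W....
B....
W..BB
.W..W

Derivation:
Move 1: B@(4,0) -> caps B=0 W=0
Move 2: W@(4,1) -> caps B=0 W=0
Move 3: B@(3,3) -> caps B=0 W=0
Move 4: W@(4,4) -> caps B=0 W=0
Move 5: B@(3,4) -> caps B=0 W=0
Move 6: W@(1,0) -> caps B=0 W=0
Move 7: B@(0,0) -> caps B=0 W=0
Move 8: W@(3,0) -> caps B=0 W=1
Move 9: B@(2,0) -> caps B=0 W=1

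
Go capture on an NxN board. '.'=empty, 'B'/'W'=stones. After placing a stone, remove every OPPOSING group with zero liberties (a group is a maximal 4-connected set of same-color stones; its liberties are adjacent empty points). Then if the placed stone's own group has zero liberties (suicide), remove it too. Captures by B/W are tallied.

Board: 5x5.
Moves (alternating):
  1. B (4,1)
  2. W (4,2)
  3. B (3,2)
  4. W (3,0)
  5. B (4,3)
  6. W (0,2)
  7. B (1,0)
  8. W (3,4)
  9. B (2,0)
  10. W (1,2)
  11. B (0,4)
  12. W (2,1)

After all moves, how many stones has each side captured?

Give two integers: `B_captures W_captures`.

Move 1: B@(4,1) -> caps B=0 W=0
Move 2: W@(4,2) -> caps B=0 W=0
Move 3: B@(3,2) -> caps B=0 W=0
Move 4: W@(3,0) -> caps B=0 W=0
Move 5: B@(4,3) -> caps B=1 W=0
Move 6: W@(0,2) -> caps B=1 W=0
Move 7: B@(1,0) -> caps B=1 W=0
Move 8: W@(3,4) -> caps B=1 W=0
Move 9: B@(2,0) -> caps B=1 W=0
Move 10: W@(1,2) -> caps B=1 W=0
Move 11: B@(0,4) -> caps B=1 W=0
Move 12: W@(2,1) -> caps B=1 W=0

Answer: 1 0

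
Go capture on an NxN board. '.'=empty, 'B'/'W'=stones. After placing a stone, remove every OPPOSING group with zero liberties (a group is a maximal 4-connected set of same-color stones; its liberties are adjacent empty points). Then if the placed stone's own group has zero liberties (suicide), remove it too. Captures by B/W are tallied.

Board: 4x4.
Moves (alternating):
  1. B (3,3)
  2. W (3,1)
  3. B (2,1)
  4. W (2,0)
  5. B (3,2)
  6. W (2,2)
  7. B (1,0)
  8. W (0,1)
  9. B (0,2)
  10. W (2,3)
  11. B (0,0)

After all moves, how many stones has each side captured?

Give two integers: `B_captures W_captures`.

Answer: 0 2

Derivation:
Move 1: B@(3,3) -> caps B=0 W=0
Move 2: W@(3,1) -> caps B=0 W=0
Move 3: B@(2,1) -> caps B=0 W=0
Move 4: W@(2,0) -> caps B=0 W=0
Move 5: B@(3,2) -> caps B=0 W=0
Move 6: W@(2,2) -> caps B=0 W=0
Move 7: B@(1,0) -> caps B=0 W=0
Move 8: W@(0,1) -> caps B=0 W=0
Move 9: B@(0,2) -> caps B=0 W=0
Move 10: W@(2,3) -> caps B=0 W=2
Move 11: B@(0,0) -> caps B=0 W=2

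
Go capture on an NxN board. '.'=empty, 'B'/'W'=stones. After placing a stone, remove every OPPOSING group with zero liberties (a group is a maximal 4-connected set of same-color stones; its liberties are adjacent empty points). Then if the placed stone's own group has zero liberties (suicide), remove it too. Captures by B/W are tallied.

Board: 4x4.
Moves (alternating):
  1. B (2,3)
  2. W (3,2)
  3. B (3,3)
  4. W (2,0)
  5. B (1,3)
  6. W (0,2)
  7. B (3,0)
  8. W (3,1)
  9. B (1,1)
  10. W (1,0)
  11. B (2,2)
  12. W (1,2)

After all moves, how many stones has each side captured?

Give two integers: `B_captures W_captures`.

Move 1: B@(2,3) -> caps B=0 W=0
Move 2: W@(3,2) -> caps B=0 W=0
Move 3: B@(3,3) -> caps B=0 W=0
Move 4: W@(2,0) -> caps B=0 W=0
Move 5: B@(1,3) -> caps B=0 W=0
Move 6: W@(0,2) -> caps B=0 W=0
Move 7: B@(3,0) -> caps B=0 W=0
Move 8: W@(3,1) -> caps B=0 W=1
Move 9: B@(1,1) -> caps B=0 W=1
Move 10: W@(1,0) -> caps B=0 W=1
Move 11: B@(2,2) -> caps B=0 W=1
Move 12: W@(1,2) -> caps B=0 W=1

Answer: 0 1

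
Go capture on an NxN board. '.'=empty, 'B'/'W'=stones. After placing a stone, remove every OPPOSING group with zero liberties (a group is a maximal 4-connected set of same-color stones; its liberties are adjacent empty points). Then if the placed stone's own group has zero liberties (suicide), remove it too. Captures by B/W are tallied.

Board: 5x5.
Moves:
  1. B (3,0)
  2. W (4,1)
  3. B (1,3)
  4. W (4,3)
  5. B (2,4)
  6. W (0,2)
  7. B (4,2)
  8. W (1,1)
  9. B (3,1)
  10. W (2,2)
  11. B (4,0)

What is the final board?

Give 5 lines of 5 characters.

Answer: ..W..
.W.B.
..W.B
BB...
B.BW.

Derivation:
Move 1: B@(3,0) -> caps B=0 W=0
Move 2: W@(4,1) -> caps B=0 W=0
Move 3: B@(1,3) -> caps B=0 W=0
Move 4: W@(4,3) -> caps B=0 W=0
Move 5: B@(2,4) -> caps B=0 W=0
Move 6: W@(0,2) -> caps B=0 W=0
Move 7: B@(4,2) -> caps B=0 W=0
Move 8: W@(1,1) -> caps B=0 W=0
Move 9: B@(3,1) -> caps B=0 W=0
Move 10: W@(2,2) -> caps B=0 W=0
Move 11: B@(4,0) -> caps B=1 W=0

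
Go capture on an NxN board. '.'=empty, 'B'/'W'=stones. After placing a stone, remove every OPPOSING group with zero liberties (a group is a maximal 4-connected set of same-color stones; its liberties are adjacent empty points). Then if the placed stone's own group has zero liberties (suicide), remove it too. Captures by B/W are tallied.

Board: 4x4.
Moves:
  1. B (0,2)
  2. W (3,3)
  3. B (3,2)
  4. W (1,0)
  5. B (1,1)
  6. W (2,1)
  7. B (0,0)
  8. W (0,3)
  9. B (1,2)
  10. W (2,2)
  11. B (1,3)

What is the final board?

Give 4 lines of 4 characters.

Answer: B.B.
WBBB
.WW.
..BW

Derivation:
Move 1: B@(0,2) -> caps B=0 W=0
Move 2: W@(3,3) -> caps B=0 W=0
Move 3: B@(3,2) -> caps B=0 W=0
Move 4: W@(1,0) -> caps B=0 W=0
Move 5: B@(1,1) -> caps B=0 W=0
Move 6: W@(2,1) -> caps B=0 W=0
Move 7: B@(0,0) -> caps B=0 W=0
Move 8: W@(0,3) -> caps B=0 W=0
Move 9: B@(1,2) -> caps B=0 W=0
Move 10: W@(2,2) -> caps B=0 W=0
Move 11: B@(1,3) -> caps B=1 W=0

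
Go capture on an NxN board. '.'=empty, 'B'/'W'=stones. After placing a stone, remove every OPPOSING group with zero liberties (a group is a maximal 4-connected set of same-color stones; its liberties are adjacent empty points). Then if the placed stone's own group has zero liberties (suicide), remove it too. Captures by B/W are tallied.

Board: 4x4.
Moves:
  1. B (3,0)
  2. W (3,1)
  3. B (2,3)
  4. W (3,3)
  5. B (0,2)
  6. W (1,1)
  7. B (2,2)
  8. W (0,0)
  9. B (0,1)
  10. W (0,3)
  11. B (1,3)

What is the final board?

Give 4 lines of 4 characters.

Move 1: B@(3,0) -> caps B=0 W=0
Move 2: W@(3,1) -> caps B=0 W=0
Move 3: B@(2,3) -> caps B=0 W=0
Move 4: W@(3,3) -> caps B=0 W=0
Move 5: B@(0,2) -> caps B=0 W=0
Move 6: W@(1,1) -> caps B=0 W=0
Move 7: B@(2,2) -> caps B=0 W=0
Move 8: W@(0,0) -> caps B=0 W=0
Move 9: B@(0,1) -> caps B=0 W=0
Move 10: W@(0,3) -> caps B=0 W=0
Move 11: B@(1,3) -> caps B=1 W=0

Answer: WBB.
.W.B
..BB
BW.W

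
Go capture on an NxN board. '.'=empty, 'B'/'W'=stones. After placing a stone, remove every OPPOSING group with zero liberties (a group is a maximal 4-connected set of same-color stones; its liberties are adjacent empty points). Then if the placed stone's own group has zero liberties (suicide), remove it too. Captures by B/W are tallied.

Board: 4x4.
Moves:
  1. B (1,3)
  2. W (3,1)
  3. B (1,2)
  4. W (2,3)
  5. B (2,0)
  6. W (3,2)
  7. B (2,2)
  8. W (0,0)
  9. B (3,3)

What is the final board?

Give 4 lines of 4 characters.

Move 1: B@(1,3) -> caps B=0 W=0
Move 2: W@(3,1) -> caps B=0 W=0
Move 3: B@(1,2) -> caps B=0 W=0
Move 4: W@(2,3) -> caps B=0 W=0
Move 5: B@(2,0) -> caps B=0 W=0
Move 6: W@(3,2) -> caps B=0 W=0
Move 7: B@(2,2) -> caps B=0 W=0
Move 8: W@(0,0) -> caps B=0 W=0
Move 9: B@(3,3) -> caps B=1 W=0

Answer: W...
..BB
B.B.
.WWB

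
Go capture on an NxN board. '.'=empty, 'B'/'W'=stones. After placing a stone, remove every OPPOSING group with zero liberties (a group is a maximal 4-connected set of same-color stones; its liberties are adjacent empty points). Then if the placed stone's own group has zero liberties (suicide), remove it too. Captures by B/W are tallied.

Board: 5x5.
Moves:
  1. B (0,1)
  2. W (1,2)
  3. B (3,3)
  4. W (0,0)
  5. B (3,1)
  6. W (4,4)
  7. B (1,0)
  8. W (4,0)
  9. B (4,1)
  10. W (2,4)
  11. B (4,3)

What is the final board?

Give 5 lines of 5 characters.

Answer: .B...
B.W..
....W
.B.B.
WB.BW

Derivation:
Move 1: B@(0,1) -> caps B=0 W=0
Move 2: W@(1,2) -> caps B=0 W=0
Move 3: B@(3,3) -> caps B=0 W=0
Move 4: W@(0,0) -> caps B=0 W=0
Move 5: B@(3,1) -> caps B=0 W=0
Move 6: W@(4,4) -> caps B=0 W=0
Move 7: B@(1,0) -> caps B=1 W=0
Move 8: W@(4,0) -> caps B=1 W=0
Move 9: B@(4,1) -> caps B=1 W=0
Move 10: W@(2,4) -> caps B=1 W=0
Move 11: B@(4,3) -> caps B=1 W=0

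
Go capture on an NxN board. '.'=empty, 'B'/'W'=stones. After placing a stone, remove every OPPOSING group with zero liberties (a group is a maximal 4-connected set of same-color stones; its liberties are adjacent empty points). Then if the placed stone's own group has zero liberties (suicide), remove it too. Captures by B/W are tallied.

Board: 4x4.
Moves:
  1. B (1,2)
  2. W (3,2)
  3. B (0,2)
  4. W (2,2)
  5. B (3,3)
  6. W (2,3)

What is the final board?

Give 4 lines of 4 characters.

Answer: ..B.
..B.
..WW
..W.

Derivation:
Move 1: B@(1,2) -> caps B=0 W=0
Move 2: W@(3,2) -> caps B=0 W=0
Move 3: B@(0,2) -> caps B=0 W=0
Move 4: W@(2,2) -> caps B=0 W=0
Move 5: B@(3,3) -> caps B=0 W=0
Move 6: W@(2,3) -> caps B=0 W=1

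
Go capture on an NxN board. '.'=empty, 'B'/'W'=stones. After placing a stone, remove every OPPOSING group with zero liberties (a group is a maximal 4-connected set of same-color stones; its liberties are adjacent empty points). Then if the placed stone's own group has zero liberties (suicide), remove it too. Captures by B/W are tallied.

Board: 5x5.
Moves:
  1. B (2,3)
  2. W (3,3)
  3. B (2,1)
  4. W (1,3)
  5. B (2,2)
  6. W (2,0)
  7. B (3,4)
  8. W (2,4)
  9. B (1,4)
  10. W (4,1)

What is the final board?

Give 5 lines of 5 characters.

Move 1: B@(2,3) -> caps B=0 W=0
Move 2: W@(3,3) -> caps B=0 W=0
Move 3: B@(2,1) -> caps B=0 W=0
Move 4: W@(1,3) -> caps B=0 W=0
Move 5: B@(2,2) -> caps B=0 W=0
Move 6: W@(2,0) -> caps B=0 W=0
Move 7: B@(3,4) -> caps B=0 W=0
Move 8: W@(2,4) -> caps B=0 W=0
Move 9: B@(1,4) -> caps B=1 W=0
Move 10: W@(4,1) -> caps B=1 W=0

Answer: .....
...WB
WBBB.
...WB
.W...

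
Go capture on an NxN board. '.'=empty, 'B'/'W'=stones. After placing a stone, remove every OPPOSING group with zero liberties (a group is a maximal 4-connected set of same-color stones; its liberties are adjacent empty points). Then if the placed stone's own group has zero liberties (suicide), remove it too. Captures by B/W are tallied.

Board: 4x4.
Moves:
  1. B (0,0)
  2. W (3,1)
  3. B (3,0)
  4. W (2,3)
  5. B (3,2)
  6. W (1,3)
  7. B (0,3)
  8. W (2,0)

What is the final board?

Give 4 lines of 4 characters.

Move 1: B@(0,0) -> caps B=0 W=0
Move 2: W@(3,1) -> caps B=0 W=0
Move 3: B@(3,0) -> caps B=0 W=0
Move 4: W@(2,3) -> caps B=0 W=0
Move 5: B@(3,2) -> caps B=0 W=0
Move 6: W@(1,3) -> caps B=0 W=0
Move 7: B@(0,3) -> caps B=0 W=0
Move 8: W@(2,0) -> caps B=0 W=1

Answer: B..B
...W
W..W
.WB.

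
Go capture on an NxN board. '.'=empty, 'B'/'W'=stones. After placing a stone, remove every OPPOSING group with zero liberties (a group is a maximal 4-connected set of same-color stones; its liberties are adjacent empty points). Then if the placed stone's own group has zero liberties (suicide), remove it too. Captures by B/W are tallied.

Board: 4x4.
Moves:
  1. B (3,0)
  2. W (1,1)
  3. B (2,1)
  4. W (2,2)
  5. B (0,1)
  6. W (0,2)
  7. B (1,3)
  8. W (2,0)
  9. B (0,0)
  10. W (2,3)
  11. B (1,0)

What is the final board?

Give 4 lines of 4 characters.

Answer: BBW.
BW.B
.BWW
B...

Derivation:
Move 1: B@(3,0) -> caps B=0 W=0
Move 2: W@(1,1) -> caps B=0 W=0
Move 3: B@(2,1) -> caps B=0 W=0
Move 4: W@(2,2) -> caps B=0 W=0
Move 5: B@(0,1) -> caps B=0 W=0
Move 6: W@(0,2) -> caps B=0 W=0
Move 7: B@(1,3) -> caps B=0 W=0
Move 8: W@(2,0) -> caps B=0 W=0
Move 9: B@(0,0) -> caps B=0 W=0
Move 10: W@(2,3) -> caps B=0 W=0
Move 11: B@(1,0) -> caps B=1 W=0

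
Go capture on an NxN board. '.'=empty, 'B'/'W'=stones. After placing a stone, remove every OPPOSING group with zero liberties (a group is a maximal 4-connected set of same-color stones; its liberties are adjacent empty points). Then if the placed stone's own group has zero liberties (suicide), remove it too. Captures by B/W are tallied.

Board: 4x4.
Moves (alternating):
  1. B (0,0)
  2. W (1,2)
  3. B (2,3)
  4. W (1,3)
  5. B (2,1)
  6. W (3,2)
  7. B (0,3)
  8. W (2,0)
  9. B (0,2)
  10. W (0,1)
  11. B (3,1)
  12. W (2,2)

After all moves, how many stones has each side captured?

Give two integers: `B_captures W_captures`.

Answer: 0 2

Derivation:
Move 1: B@(0,0) -> caps B=0 W=0
Move 2: W@(1,2) -> caps B=0 W=0
Move 3: B@(2,3) -> caps B=0 W=0
Move 4: W@(1,3) -> caps B=0 W=0
Move 5: B@(2,1) -> caps B=0 W=0
Move 6: W@(3,2) -> caps B=0 W=0
Move 7: B@(0,3) -> caps B=0 W=0
Move 8: W@(2,0) -> caps B=0 W=0
Move 9: B@(0,2) -> caps B=0 W=0
Move 10: W@(0,1) -> caps B=0 W=2
Move 11: B@(3,1) -> caps B=0 W=2
Move 12: W@(2,2) -> caps B=0 W=2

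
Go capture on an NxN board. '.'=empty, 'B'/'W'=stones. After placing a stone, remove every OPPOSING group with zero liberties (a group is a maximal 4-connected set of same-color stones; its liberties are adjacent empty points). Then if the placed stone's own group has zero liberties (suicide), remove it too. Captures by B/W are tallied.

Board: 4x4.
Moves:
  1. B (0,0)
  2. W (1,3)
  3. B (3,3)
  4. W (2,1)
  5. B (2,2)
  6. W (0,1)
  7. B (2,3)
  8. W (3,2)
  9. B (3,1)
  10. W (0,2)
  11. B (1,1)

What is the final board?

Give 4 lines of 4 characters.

Answer: BWW.
.B.W
.WBB
.B.B

Derivation:
Move 1: B@(0,0) -> caps B=0 W=0
Move 2: W@(1,3) -> caps B=0 W=0
Move 3: B@(3,3) -> caps B=0 W=0
Move 4: W@(2,1) -> caps B=0 W=0
Move 5: B@(2,2) -> caps B=0 W=0
Move 6: W@(0,1) -> caps B=0 W=0
Move 7: B@(2,3) -> caps B=0 W=0
Move 8: W@(3,2) -> caps B=0 W=0
Move 9: B@(3,1) -> caps B=1 W=0
Move 10: W@(0,2) -> caps B=1 W=0
Move 11: B@(1,1) -> caps B=1 W=0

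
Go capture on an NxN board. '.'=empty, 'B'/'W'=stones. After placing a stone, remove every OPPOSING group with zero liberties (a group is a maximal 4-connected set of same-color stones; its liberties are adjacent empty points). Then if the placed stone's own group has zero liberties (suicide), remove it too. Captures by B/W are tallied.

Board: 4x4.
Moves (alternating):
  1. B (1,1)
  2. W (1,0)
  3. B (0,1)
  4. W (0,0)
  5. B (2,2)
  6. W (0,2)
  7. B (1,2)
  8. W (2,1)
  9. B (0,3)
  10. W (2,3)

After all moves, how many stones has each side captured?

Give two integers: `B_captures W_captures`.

Move 1: B@(1,1) -> caps B=0 W=0
Move 2: W@(1,0) -> caps B=0 W=0
Move 3: B@(0,1) -> caps B=0 W=0
Move 4: W@(0,0) -> caps B=0 W=0
Move 5: B@(2,2) -> caps B=0 W=0
Move 6: W@(0,2) -> caps B=0 W=0
Move 7: B@(1,2) -> caps B=0 W=0
Move 8: W@(2,1) -> caps B=0 W=0
Move 9: B@(0,3) -> caps B=1 W=0
Move 10: W@(2,3) -> caps B=1 W=0

Answer: 1 0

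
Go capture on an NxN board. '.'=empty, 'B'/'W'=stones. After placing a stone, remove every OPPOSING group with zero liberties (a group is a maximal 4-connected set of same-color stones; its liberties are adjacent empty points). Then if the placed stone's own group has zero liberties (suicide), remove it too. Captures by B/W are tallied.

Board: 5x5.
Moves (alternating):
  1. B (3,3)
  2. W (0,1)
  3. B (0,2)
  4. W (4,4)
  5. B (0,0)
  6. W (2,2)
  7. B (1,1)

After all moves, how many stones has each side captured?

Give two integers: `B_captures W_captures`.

Move 1: B@(3,3) -> caps B=0 W=0
Move 2: W@(0,1) -> caps B=0 W=0
Move 3: B@(0,2) -> caps B=0 W=0
Move 4: W@(4,4) -> caps B=0 W=0
Move 5: B@(0,0) -> caps B=0 W=0
Move 6: W@(2,2) -> caps B=0 W=0
Move 7: B@(1,1) -> caps B=1 W=0

Answer: 1 0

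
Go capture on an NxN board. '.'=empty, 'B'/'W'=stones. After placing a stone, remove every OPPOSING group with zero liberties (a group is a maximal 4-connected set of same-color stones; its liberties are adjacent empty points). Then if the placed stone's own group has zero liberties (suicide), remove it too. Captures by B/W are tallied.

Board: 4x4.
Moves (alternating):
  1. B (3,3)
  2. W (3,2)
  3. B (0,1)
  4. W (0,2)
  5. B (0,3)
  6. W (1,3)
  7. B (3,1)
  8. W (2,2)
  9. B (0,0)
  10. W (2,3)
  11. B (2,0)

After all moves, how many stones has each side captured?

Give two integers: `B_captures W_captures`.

Answer: 0 2

Derivation:
Move 1: B@(3,3) -> caps B=0 W=0
Move 2: W@(3,2) -> caps B=0 W=0
Move 3: B@(0,1) -> caps B=0 W=0
Move 4: W@(0,2) -> caps B=0 W=0
Move 5: B@(0,3) -> caps B=0 W=0
Move 6: W@(1,3) -> caps B=0 W=1
Move 7: B@(3,1) -> caps B=0 W=1
Move 8: W@(2,2) -> caps B=0 W=1
Move 9: B@(0,0) -> caps B=0 W=1
Move 10: W@(2,3) -> caps B=0 W=2
Move 11: B@(2,0) -> caps B=0 W=2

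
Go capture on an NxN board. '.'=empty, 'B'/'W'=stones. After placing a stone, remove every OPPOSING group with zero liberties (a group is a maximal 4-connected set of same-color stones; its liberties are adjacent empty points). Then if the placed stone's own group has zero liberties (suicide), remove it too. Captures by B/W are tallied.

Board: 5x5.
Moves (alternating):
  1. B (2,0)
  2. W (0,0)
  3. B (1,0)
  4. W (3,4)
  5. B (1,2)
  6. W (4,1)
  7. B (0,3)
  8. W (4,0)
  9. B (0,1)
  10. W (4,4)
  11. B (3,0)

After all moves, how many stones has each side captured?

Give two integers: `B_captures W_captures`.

Move 1: B@(2,0) -> caps B=0 W=0
Move 2: W@(0,0) -> caps B=0 W=0
Move 3: B@(1,0) -> caps B=0 W=0
Move 4: W@(3,4) -> caps B=0 W=0
Move 5: B@(1,2) -> caps B=0 W=0
Move 6: W@(4,1) -> caps B=0 W=0
Move 7: B@(0,3) -> caps B=0 W=0
Move 8: W@(4,0) -> caps B=0 W=0
Move 9: B@(0,1) -> caps B=1 W=0
Move 10: W@(4,4) -> caps B=1 W=0
Move 11: B@(3,0) -> caps B=1 W=0

Answer: 1 0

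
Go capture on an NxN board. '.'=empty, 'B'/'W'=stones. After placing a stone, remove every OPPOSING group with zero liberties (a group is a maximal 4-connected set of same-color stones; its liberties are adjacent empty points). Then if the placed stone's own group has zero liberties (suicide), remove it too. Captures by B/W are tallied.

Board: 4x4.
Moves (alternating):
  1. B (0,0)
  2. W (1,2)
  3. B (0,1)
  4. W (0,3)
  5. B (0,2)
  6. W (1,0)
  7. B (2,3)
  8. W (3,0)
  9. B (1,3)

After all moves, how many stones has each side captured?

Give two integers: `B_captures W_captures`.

Move 1: B@(0,0) -> caps B=0 W=0
Move 2: W@(1,2) -> caps B=0 W=0
Move 3: B@(0,1) -> caps B=0 W=0
Move 4: W@(0,3) -> caps B=0 W=0
Move 5: B@(0,2) -> caps B=0 W=0
Move 6: W@(1,0) -> caps B=0 W=0
Move 7: B@(2,3) -> caps B=0 W=0
Move 8: W@(3,0) -> caps B=0 W=0
Move 9: B@(1,3) -> caps B=1 W=0

Answer: 1 0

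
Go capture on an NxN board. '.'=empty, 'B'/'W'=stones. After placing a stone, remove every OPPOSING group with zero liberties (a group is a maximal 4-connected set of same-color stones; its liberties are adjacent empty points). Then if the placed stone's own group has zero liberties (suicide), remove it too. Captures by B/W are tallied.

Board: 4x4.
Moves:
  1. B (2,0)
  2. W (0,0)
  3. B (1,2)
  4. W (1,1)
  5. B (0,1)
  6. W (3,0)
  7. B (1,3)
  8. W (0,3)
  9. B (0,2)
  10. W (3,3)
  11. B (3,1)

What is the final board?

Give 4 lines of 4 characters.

Move 1: B@(2,0) -> caps B=0 W=0
Move 2: W@(0,0) -> caps B=0 W=0
Move 3: B@(1,2) -> caps B=0 W=0
Move 4: W@(1,1) -> caps B=0 W=0
Move 5: B@(0,1) -> caps B=0 W=0
Move 6: W@(3,0) -> caps B=0 W=0
Move 7: B@(1,3) -> caps B=0 W=0
Move 8: W@(0,3) -> caps B=0 W=0
Move 9: B@(0,2) -> caps B=1 W=0
Move 10: W@(3,3) -> caps B=1 W=0
Move 11: B@(3,1) -> caps B=2 W=0

Answer: WBB.
.WBB
B...
.B.W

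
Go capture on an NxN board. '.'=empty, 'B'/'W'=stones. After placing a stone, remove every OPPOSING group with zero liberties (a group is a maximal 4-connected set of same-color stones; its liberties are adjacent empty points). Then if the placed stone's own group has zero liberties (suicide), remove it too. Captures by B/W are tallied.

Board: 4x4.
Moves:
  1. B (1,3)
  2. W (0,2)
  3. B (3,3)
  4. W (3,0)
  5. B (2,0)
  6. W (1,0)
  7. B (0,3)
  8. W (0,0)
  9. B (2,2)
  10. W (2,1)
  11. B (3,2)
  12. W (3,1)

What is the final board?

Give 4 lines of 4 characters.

Answer: W.WB
W..B
.WB.
WWBB

Derivation:
Move 1: B@(1,3) -> caps B=0 W=0
Move 2: W@(0,2) -> caps B=0 W=0
Move 3: B@(3,3) -> caps B=0 W=0
Move 4: W@(3,0) -> caps B=0 W=0
Move 5: B@(2,0) -> caps B=0 W=0
Move 6: W@(1,0) -> caps B=0 W=0
Move 7: B@(0,3) -> caps B=0 W=0
Move 8: W@(0,0) -> caps B=0 W=0
Move 9: B@(2,2) -> caps B=0 W=0
Move 10: W@(2,1) -> caps B=0 W=1
Move 11: B@(3,2) -> caps B=0 W=1
Move 12: W@(3,1) -> caps B=0 W=1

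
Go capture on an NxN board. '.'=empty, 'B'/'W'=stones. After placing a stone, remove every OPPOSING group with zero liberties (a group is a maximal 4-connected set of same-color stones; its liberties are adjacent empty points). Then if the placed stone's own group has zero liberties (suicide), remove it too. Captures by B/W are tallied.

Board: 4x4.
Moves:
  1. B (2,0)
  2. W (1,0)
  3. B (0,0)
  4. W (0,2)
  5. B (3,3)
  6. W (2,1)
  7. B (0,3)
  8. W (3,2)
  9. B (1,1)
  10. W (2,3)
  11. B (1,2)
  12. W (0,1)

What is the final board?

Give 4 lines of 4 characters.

Answer: B..B
.BB.
BW.W
..W.

Derivation:
Move 1: B@(2,0) -> caps B=0 W=0
Move 2: W@(1,0) -> caps B=0 W=0
Move 3: B@(0,0) -> caps B=0 W=0
Move 4: W@(0,2) -> caps B=0 W=0
Move 5: B@(3,3) -> caps B=0 W=0
Move 6: W@(2,1) -> caps B=0 W=0
Move 7: B@(0,3) -> caps B=0 W=0
Move 8: W@(3,2) -> caps B=0 W=0
Move 9: B@(1,1) -> caps B=1 W=0
Move 10: W@(2,3) -> caps B=1 W=1
Move 11: B@(1,2) -> caps B=1 W=1
Move 12: W@(0,1) -> caps B=1 W=1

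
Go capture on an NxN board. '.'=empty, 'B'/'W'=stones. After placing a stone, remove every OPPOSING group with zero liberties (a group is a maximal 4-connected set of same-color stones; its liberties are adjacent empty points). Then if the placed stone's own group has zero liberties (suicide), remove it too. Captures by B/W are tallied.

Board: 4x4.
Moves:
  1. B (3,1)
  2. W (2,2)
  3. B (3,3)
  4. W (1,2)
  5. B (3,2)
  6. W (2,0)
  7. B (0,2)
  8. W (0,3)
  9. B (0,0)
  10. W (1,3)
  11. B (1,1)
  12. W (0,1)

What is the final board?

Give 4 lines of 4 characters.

Answer: BW.W
.BWW
W.W.
.BBB

Derivation:
Move 1: B@(3,1) -> caps B=0 W=0
Move 2: W@(2,2) -> caps B=0 W=0
Move 3: B@(3,3) -> caps B=0 W=0
Move 4: W@(1,2) -> caps B=0 W=0
Move 5: B@(3,2) -> caps B=0 W=0
Move 6: W@(2,0) -> caps B=0 W=0
Move 7: B@(0,2) -> caps B=0 W=0
Move 8: W@(0,3) -> caps B=0 W=0
Move 9: B@(0,0) -> caps B=0 W=0
Move 10: W@(1,3) -> caps B=0 W=0
Move 11: B@(1,1) -> caps B=0 W=0
Move 12: W@(0,1) -> caps B=0 W=1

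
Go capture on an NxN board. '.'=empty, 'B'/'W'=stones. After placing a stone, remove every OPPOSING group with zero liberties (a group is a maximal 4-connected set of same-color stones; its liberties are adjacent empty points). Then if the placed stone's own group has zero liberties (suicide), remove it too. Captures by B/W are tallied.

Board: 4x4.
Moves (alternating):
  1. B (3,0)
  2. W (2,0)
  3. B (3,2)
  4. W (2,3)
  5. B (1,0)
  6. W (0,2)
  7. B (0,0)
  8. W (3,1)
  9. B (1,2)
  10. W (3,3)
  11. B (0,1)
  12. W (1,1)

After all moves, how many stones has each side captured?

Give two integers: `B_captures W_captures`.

Answer: 0 4

Derivation:
Move 1: B@(3,0) -> caps B=0 W=0
Move 2: W@(2,0) -> caps B=0 W=0
Move 3: B@(3,2) -> caps B=0 W=0
Move 4: W@(2,3) -> caps B=0 W=0
Move 5: B@(1,0) -> caps B=0 W=0
Move 6: W@(0,2) -> caps B=0 W=0
Move 7: B@(0,0) -> caps B=0 W=0
Move 8: W@(3,1) -> caps B=0 W=1
Move 9: B@(1,2) -> caps B=0 W=1
Move 10: W@(3,3) -> caps B=0 W=1
Move 11: B@(0,1) -> caps B=0 W=1
Move 12: W@(1,1) -> caps B=0 W=4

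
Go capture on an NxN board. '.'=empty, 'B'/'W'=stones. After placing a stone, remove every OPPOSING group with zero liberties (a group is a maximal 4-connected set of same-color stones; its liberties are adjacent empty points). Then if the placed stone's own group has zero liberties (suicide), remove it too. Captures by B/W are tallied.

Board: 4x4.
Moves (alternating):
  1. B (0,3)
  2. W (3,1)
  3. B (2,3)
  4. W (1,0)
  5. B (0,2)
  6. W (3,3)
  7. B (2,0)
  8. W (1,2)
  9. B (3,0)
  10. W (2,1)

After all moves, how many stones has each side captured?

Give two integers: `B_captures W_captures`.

Move 1: B@(0,3) -> caps B=0 W=0
Move 2: W@(3,1) -> caps B=0 W=0
Move 3: B@(2,3) -> caps B=0 W=0
Move 4: W@(1,0) -> caps B=0 W=0
Move 5: B@(0,2) -> caps B=0 W=0
Move 6: W@(3,3) -> caps B=0 W=0
Move 7: B@(2,0) -> caps B=0 W=0
Move 8: W@(1,2) -> caps B=0 W=0
Move 9: B@(3,0) -> caps B=0 W=0
Move 10: W@(2,1) -> caps B=0 W=2

Answer: 0 2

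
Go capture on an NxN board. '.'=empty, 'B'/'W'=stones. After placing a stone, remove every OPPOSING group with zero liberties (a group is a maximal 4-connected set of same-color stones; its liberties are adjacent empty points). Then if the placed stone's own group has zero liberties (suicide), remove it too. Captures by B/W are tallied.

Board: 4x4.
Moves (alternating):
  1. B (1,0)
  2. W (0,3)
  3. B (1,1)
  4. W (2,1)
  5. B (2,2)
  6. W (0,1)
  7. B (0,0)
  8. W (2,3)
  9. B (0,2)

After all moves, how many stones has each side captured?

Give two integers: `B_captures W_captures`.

Answer: 1 0

Derivation:
Move 1: B@(1,0) -> caps B=0 W=0
Move 2: W@(0,3) -> caps B=0 W=0
Move 3: B@(1,1) -> caps B=0 W=0
Move 4: W@(2,1) -> caps B=0 W=0
Move 5: B@(2,2) -> caps B=0 W=0
Move 6: W@(0,1) -> caps B=0 W=0
Move 7: B@(0,0) -> caps B=0 W=0
Move 8: W@(2,3) -> caps B=0 W=0
Move 9: B@(0,2) -> caps B=1 W=0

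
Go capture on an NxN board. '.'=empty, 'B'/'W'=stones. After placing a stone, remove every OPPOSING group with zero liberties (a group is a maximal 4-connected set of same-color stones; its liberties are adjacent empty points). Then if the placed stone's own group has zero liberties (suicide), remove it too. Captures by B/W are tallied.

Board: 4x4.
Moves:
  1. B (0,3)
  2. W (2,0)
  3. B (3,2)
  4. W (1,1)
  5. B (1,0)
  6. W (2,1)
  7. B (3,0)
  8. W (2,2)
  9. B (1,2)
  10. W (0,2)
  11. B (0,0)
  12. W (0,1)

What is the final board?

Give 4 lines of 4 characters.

Move 1: B@(0,3) -> caps B=0 W=0
Move 2: W@(2,0) -> caps B=0 W=0
Move 3: B@(3,2) -> caps B=0 W=0
Move 4: W@(1,1) -> caps B=0 W=0
Move 5: B@(1,0) -> caps B=0 W=0
Move 6: W@(2,1) -> caps B=0 W=0
Move 7: B@(3,0) -> caps B=0 W=0
Move 8: W@(2,2) -> caps B=0 W=0
Move 9: B@(1,2) -> caps B=0 W=0
Move 10: W@(0,2) -> caps B=0 W=0
Move 11: B@(0,0) -> caps B=0 W=0
Move 12: W@(0,1) -> caps B=0 W=2

Answer: .WWB
.WB.
WWW.
B.B.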